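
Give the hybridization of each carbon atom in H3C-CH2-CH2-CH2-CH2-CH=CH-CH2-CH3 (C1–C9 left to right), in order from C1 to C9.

C1 carries 4 σ bonds, giving a steric number of 4, so it is sp3.
C2: 4 σ bonds — 4 electron domains, sp3.
C3: 4 σ bonds — 4 electron domains, sp3.
C4: 4 σ bonds; 4 regions of electron density → sp3.
C5 carries 4 σ bonds, giving a steric number of 4, so it is sp3.
C6 carries 3 σ bonds, plus one π bond, giving a steric number of 3, so it is sp2.
C7: 3 σ bonds, plus one π bond — 3 electron domains, sp2.
C8 is sp3: 4 σ bonds, 4 electron-density regions.
C9 carries 4 σ bonds, giving a steric number of 4, so it is sp3.

C1 sp3, C2 sp3, C3 sp3, C4 sp3, C5 sp3, C6 sp2, C7 sp2, C8 sp3, C9 sp3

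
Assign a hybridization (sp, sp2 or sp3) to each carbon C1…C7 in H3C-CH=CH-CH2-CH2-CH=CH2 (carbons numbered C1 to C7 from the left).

C1 sp3, C2 sp2, C3 sp2, C4 sp3, C5 sp3, C6 sp2, C7 sp2

C1: 4 σ bonds; 4 regions of electron density → sp3.
C2: 3 σ bonds, plus one π bond; 3 regions of electron density → sp2.
C3: 3 σ bonds, plus one π bond; 3 regions of electron density → sp2.
C4 carries 4 σ bonds, giving a steric number of 4, so it is sp3.
C5 carries 4 σ bonds, giving a steric number of 4, so it is sp3.
C6 — 3 σ bonds, plus one π bond. Steric number 3, so sp2.
C7: 3 σ bonds, plus one π bond — 3 electron domains, sp2.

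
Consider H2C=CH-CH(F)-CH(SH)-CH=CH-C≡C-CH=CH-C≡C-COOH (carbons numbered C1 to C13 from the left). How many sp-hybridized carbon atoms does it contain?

4

C1: sp2
C2: sp2
C3: sp3
C4: sp3
C5: sp2
C6: sp2
C7: sp ✓
C8: sp ✓
C9: sp2
C10: sp2
C11: sp ✓
C12: sp ✓
C13: sp2
C7, C8, C11, C12 → 4 sp carbons.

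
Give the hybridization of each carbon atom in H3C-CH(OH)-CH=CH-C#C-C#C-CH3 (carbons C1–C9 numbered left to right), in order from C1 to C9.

C1 sp3, C2 sp3, C3 sp2, C4 sp2, C5 sp, C6 sp, C7 sp, C8 sp, C9 sp3

C1 has 4 σ bonds: steric number 4 → sp3.
C2 carries 4 σ bonds, giving a steric number of 4, so it is sp3.
C3: 3 σ bonds, plus one π bond — 3 electron domains, sp2.
C4: 3 σ bonds, plus one π bond — 3 electron domains, sp2.
C5: 2 σ bonds, plus two π bonds; 2 regions of electron density → sp.
C6: 2 σ bonds, plus two π bonds; 2 regions of electron density → sp.
C7 (2 σ bonds, plus two π bonds) has steric number 2: sp.
C8: 2 σ bonds, plus two π bonds — 2 electron domains, sp.
C9 carries 4 σ bonds, giving a steric number of 4, so it is sp3.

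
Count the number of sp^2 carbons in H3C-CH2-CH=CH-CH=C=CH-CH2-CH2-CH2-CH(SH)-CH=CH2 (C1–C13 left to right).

C1: sp3
C2: sp3
C3: sp2 ✓
C4: sp2 ✓
C5: sp2 ✓
C6: sp
C7: sp2 ✓
C8: sp3
C9: sp3
C10: sp3
C11: sp3
C12: sp2 ✓
C13: sp2 ✓
C3, C4, C5, C7, C12, C13 → 6 sp2 carbons.

6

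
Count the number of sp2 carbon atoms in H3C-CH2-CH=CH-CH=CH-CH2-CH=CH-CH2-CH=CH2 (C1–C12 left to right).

C1: sp3
C2: sp3
C3: sp2 ✓
C4: sp2 ✓
C5: sp2 ✓
C6: sp2 ✓
C7: sp3
C8: sp2 ✓
C9: sp2 ✓
C10: sp3
C11: sp2 ✓
C12: sp2 ✓
C3, C4, C5, C6, C8, C9, C11, C12 → 8 sp2 carbons.

8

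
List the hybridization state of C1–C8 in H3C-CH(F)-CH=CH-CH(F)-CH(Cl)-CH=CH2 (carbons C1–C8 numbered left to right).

C1 has 4 σ bonds: steric number 4 → sp3.
C2: 4 σ bonds — 4 electron domains, sp3.
C3 carries 3 σ bonds, plus one π bond, giving a steric number of 3, so it is sp2.
C4 is sp2: 3 σ bonds, plus one π bond, 3 electron-density regions.
C5 — 4 σ bonds. Steric number 4, so sp3.
C6: 4 σ bonds; 4 regions of electron density → sp3.
C7: 3 σ bonds, plus one π bond; 3 regions of electron density → sp2.
C8 is sp2: 3 σ bonds, plus one π bond, 3 electron-density regions.

C1 sp3, C2 sp3, C3 sp2, C4 sp2, C5 sp3, C6 sp3, C7 sp2, C8 sp2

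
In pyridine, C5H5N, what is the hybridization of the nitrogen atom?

N has two σ bonds and one lone pair in the ring plane (steric number 3 → sp2); its p orbital contributes one electron to the aromatic π system via the C=N double bond.

sp²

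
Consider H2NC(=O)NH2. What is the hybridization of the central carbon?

The central carbon: 3 σ bonds, plus one π bond — 3 electron domains, sp2.

sp2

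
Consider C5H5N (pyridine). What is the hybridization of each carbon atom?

sp²

Each carbon atom is sp2: 3 σ bonds, plus one π bond, 3 electron-density regions.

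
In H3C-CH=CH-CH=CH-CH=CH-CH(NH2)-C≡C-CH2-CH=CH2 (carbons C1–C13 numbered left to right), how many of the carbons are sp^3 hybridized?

C1: sp3 ✓
C2: sp2
C3: sp2
C4: sp2
C5: sp2
C6: sp2
C7: sp2
C8: sp3 ✓
C9: sp
C10: sp
C11: sp3 ✓
C12: sp2
C13: sp2
C1, C8, C11 → 3 sp3 carbons.

3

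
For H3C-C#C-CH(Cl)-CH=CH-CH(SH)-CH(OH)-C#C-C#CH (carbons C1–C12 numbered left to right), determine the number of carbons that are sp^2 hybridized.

2

C1: sp3
C2: sp
C3: sp
C4: sp3
C5: sp2 ✓
C6: sp2 ✓
C7: sp3
C8: sp3
C9: sp
C10: sp
C11: sp
C12: sp
C5, C6 → 2 sp2 carbons.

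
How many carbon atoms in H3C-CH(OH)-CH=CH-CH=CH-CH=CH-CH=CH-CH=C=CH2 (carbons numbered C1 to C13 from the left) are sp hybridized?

1

C1: sp3
C2: sp3
C3: sp2
C4: sp2
C5: sp2
C6: sp2
C7: sp2
C8: sp2
C9: sp2
C10: sp2
C11: sp2
C12: sp ✓
C13: sp2
C12 → 1 sp carbon.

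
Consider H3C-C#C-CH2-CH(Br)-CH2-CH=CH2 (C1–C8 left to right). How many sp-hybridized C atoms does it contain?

C1: sp3
C2: sp ✓
C3: sp ✓
C4: sp3
C5: sp3
C6: sp3
C7: sp2
C8: sp2
C2, C3 → 2 sp carbons.

2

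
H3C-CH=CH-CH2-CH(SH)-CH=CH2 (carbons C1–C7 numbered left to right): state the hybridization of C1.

sp3

C1 is sp3: 4 σ bonds, 4 electron-density regions.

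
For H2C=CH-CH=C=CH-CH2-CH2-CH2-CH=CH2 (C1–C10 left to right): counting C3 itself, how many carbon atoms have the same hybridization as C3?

C3 is sp2 (one π bond).
C1: sp2 ✓
C2: sp2 ✓
C3: sp2 ✓
C4: sp
C5: sp2 ✓
C6: sp3
C7: sp3
C8: sp3
C9: sp2 ✓
C10: sp2 ✓
6 carbons are sp2.

6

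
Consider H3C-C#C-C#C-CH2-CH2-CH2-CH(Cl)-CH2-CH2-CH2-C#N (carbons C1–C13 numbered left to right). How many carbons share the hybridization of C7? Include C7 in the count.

8

C7 is sp3 (only σ bonds).
C1: sp3 ✓
C2: sp
C3: sp
C4: sp
C5: sp
C6: sp3 ✓
C7: sp3 ✓
C8: sp3 ✓
C9: sp3 ✓
C10: sp3 ✓
C11: sp3 ✓
C12: sp3 ✓
C13: sp
8 carbons are sp3.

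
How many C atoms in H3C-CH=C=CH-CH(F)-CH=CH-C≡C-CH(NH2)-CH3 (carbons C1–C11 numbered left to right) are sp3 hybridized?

4

C1: sp3 ✓
C2: sp2
C3: sp
C4: sp2
C5: sp3 ✓
C6: sp2
C7: sp2
C8: sp
C9: sp
C10: sp3 ✓
C11: sp3 ✓
C1, C5, C10, C11 → 4 sp3 carbons.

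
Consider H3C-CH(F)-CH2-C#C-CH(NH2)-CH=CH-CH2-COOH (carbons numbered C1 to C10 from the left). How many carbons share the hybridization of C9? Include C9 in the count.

C9 is sp3 (only σ bonds).
C1: sp3 ✓
C2: sp3 ✓
C3: sp3 ✓
C4: sp
C5: sp
C6: sp3 ✓
C7: sp2
C8: sp2
C9: sp3 ✓
C10: sp2
5 carbons are sp3.

5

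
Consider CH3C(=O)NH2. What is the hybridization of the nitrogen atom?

The nitrogen lone pair is delocalised into the carbonyl π system (amide resonance), so N is planar sp2 rather than the sp3 a naive steric count of 4 would suggest.

sp2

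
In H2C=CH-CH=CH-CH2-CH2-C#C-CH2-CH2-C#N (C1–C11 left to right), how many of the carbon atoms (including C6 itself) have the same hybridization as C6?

4

C6 is sp3 (only σ bonds).
C1: sp2
C2: sp2
C3: sp2
C4: sp2
C5: sp3 ✓
C6: sp3 ✓
C7: sp
C8: sp
C9: sp3 ✓
C10: sp3 ✓
C11: sp
4 carbons are sp3.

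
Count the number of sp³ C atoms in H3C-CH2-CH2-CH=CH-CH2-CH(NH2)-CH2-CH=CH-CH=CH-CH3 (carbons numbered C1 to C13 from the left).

7

C1: sp3 ✓
C2: sp3 ✓
C3: sp3 ✓
C4: sp2
C5: sp2
C6: sp3 ✓
C7: sp3 ✓
C8: sp3 ✓
C9: sp2
C10: sp2
C11: sp2
C12: sp2
C13: sp3 ✓
C1, C2, C3, C6, C7, C8, C13 → 7 sp3 carbons.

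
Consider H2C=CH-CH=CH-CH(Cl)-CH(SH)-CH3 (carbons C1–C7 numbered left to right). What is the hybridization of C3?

sp²

C3 (3 σ bonds, plus one π bond) has steric number 3: sp2.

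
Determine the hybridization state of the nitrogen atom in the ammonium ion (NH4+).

sp³

Four σ bonds, no lone pair → sp3, tetrahedral.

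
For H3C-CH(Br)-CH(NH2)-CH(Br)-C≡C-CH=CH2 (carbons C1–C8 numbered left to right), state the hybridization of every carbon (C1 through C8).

C1 sp3, C2 sp3, C3 sp3, C4 sp3, C5 sp, C6 sp, C7 sp2, C8 sp2

C1 has 4 σ bonds: steric number 4 → sp3.
C2 is sp3: 4 σ bonds, 4 electron-density regions.
C3 — 4 σ bonds. Steric number 4, so sp3.
C4 — 4 σ bonds. Steric number 4, so sp3.
C5 carries 2 σ bonds, plus two π bonds, giving a steric number of 2, so it is sp.
C6: 2 σ bonds, plus two π bonds; 2 regions of electron density → sp.
C7 is sp2: 3 σ bonds, plus one π bond, 3 electron-density regions.
C8 carries 3 σ bonds, plus one π bond, giving a steric number of 3, so it is sp2.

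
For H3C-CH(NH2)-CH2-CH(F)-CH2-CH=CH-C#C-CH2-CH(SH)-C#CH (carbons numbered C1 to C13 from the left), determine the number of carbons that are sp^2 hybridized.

C1: sp3
C2: sp3
C3: sp3
C4: sp3
C5: sp3
C6: sp2 ✓
C7: sp2 ✓
C8: sp
C9: sp
C10: sp3
C11: sp3
C12: sp
C13: sp
C6, C7 → 2 sp2 carbons.

2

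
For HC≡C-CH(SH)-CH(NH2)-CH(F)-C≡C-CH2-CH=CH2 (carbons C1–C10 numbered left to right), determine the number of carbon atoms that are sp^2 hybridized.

C1: sp
C2: sp
C3: sp3
C4: sp3
C5: sp3
C6: sp
C7: sp
C8: sp3
C9: sp2 ✓
C10: sp2 ✓
C9, C10 → 2 sp2 carbons.

2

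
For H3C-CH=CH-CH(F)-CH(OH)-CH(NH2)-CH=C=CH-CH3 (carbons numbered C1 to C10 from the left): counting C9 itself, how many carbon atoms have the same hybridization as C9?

C9 is sp2 (one π bond).
C1: sp3
C2: sp2 ✓
C3: sp2 ✓
C4: sp3
C5: sp3
C6: sp3
C7: sp2 ✓
C8: sp
C9: sp2 ✓
C10: sp3
4 carbons are sp2.

4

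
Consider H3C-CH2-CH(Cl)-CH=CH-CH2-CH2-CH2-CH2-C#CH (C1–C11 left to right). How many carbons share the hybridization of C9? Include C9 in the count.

C9 is sp3 (only σ bonds).
C1: sp3 ✓
C2: sp3 ✓
C3: sp3 ✓
C4: sp2
C5: sp2
C6: sp3 ✓
C7: sp3 ✓
C8: sp3 ✓
C9: sp3 ✓
C10: sp
C11: sp
7 carbons are sp3.

7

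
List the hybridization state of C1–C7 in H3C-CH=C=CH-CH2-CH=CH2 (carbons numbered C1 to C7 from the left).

C1: 4 σ bonds — 4 electron domains, sp3.
C2 (3 σ bonds, plus one π bond) has steric number 3: sp2.
C3 is sp: 2 σ bonds, plus two π bonds, 2 electron-density regions.
C4: 3 σ bonds, plus one π bond; 3 regions of electron density → sp2.
C5 carries 4 σ bonds, giving a steric number of 4, so it is sp3.
C6: 3 σ bonds, plus one π bond — 3 electron domains, sp2.
C7 (3 σ bonds, plus one π bond) has steric number 3: sp2.

C1 sp3, C2 sp2, C3 sp, C4 sp2, C5 sp3, C6 sp2, C7 sp2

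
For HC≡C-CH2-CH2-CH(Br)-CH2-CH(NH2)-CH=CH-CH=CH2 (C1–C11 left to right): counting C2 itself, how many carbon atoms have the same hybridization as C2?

2

C2 is sp (two π bonds).
C1: sp ✓
C2: sp ✓
C3: sp3
C4: sp3
C5: sp3
C6: sp3
C7: sp3
C8: sp2
C9: sp2
C10: sp2
C11: sp2
2 carbons are sp.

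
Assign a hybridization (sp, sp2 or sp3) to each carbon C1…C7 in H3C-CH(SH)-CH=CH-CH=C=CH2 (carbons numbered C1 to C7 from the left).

C1: 4 σ bonds — 4 electron domains, sp3.
C2: 4 σ bonds — 4 electron domains, sp3.
C3 has 3 σ bonds, plus one π bond: steric number 3 → sp2.
C4 is sp2: 3 σ bonds, plus one π bond, 3 electron-density regions.
C5 carries 3 σ bonds, plus one π bond, giving a steric number of 3, so it is sp2.
C6 has 2 σ bonds, plus two π bonds: steric number 2 → sp.
C7 is sp2: 3 σ bonds, plus one π bond, 3 electron-density regions.

C1 sp3, C2 sp3, C3 sp2, C4 sp2, C5 sp2, C6 sp, C7 sp2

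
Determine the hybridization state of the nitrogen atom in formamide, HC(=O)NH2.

sp2

Amide resonance delocalises the N lone pair; N is planar sp2.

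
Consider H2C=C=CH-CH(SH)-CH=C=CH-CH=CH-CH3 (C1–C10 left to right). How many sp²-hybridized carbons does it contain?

C1: sp2 ✓
C2: sp
C3: sp2 ✓
C4: sp3
C5: sp2 ✓
C6: sp
C7: sp2 ✓
C8: sp2 ✓
C9: sp2 ✓
C10: sp3
C1, C3, C5, C7, C8, C9 → 6 sp2 carbons.

6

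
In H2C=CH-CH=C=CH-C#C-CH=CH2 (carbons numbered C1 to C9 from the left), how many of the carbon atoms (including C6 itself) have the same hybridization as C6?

3

C6 is sp (two π bonds).
C1: sp2
C2: sp2
C3: sp2
C4: sp ✓
C5: sp2
C6: sp ✓
C7: sp ✓
C8: sp2
C9: sp2
3 carbons are sp.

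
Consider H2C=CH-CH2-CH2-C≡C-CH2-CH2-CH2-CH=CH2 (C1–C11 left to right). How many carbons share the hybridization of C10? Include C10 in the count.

C10 is sp2 (one π bond).
C1: sp2 ✓
C2: sp2 ✓
C3: sp3
C4: sp3
C5: sp
C6: sp
C7: sp3
C8: sp3
C9: sp3
C10: sp2 ✓
C11: sp2 ✓
4 carbons are sp2.

4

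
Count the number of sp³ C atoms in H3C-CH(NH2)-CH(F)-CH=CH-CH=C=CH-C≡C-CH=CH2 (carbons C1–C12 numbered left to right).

C1: sp3 ✓
C2: sp3 ✓
C3: sp3 ✓
C4: sp2
C5: sp2
C6: sp2
C7: sp
C8: sp2
C9: sp
C10: sp
C11: sp2
C12: sp2
C1, C2, C3 → 3 sp3 carbons.

3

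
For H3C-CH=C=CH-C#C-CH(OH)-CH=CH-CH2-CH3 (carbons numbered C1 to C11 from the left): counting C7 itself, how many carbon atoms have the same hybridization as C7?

4

C7 is sp3 (only σ bonds).
C1: sp3 ✓
C2: sp2
C3: sp
C4: sp2
C5: sp
C6: sp
C7: sp3 ✓
C8: sp2
C9: sp2
C10: sp3 ✓
C11: sp3 ✓
4 carbons are sp3.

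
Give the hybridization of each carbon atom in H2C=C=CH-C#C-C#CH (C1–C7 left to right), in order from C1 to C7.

C1 sp2, C2 sp, C3 sp2, C4 sp, C5 sp, C6 sp, C7 sp

C1 is sp2: 3 σ bonds, plus one π bond, 3 electron-density regions.
C2 — 2 σ bonds, plus two π bonds. Steric number 2, so sp.
C3 has 3 σ bonds, plus one π bond: steric number 3 → sp2.
C4: 2 σ bonds, plus two π bonds — 2 electron domains, sp.
C5 has 2 σ bonds, plus two π bonds: steric number 2 → sp.
C6 — 2 σ bonds, plus two π bonds. Steric number 2, so sp.
C7 is sp: 2 σ bonds, plus two π bonds, 2 electron-density regions.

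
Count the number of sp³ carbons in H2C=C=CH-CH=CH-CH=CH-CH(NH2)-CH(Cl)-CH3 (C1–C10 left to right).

3

C1: sp2
C2: sp
C3: sp2
C4: sp2
C5: sp2
C6: sp2
C7: sp2
C8: sp3 ✓
C9: sp3 ✓
C10: sp3 ✓
C8, C9, C10 → 3 sp3 carbons.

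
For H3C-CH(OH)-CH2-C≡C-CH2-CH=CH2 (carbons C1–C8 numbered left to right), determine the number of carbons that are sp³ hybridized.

C1: sp3 ✓
C2: sp3 ✓
C3: sp3 ✓
C4: sp
C5: sp
C6: sp3 ✓
C7: sp2
C8: sp2
C1, C2, C3, C6 → 4 sp3 carbons.

4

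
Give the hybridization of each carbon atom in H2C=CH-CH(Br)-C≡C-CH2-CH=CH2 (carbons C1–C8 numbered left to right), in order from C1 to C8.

C1 — 3 σ bonds, plus one π bond. Steric number 3, so sp2.
C2 carries 3 σ bonds, plus one π bond, giving a steric number of 3, so it is sp2.
C3: 4 σ bonds — 4 electron domains, sp3.
C4 has 2 σ bonds, plus two π bonds: steric number 2 → sp.
C5: 2 σ bonds, plus two π bonds; 2 regions of electron density → sp.
C6 has 4 σ bonds: steric number 4 → sp3.
C7: 3 σ bonds, plus one π bond — 3 electron domains, sp2.
C8 has 3 σ bonds, plus one π bond: steric number 3 → sp2.

C1 sp2, C2 sp2, C3 sp3, C4 sp, C5 sp, C6 sp3, C7 sp2, C8 sp2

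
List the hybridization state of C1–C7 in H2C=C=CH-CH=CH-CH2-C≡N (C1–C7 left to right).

C1 (3 σ bonds, plus one π bond) has steric number 3: sp2.
C2: 2 σ bonds, plus two π bonds; 2 regions of electron density → sp.
C3: 3 σ bonds, plus one π bond; 3 regions of electron density → sp2.
C4: 3 σ bonds, plus one π bond; 3 regions of electron density → sp2.
C5 has 3 σ bonds, plus one π bond: steric number 3 → sp2.
C6 — 4 σ bonds. Steric number 4, so sp3.
C7 — 2 σ bonds, plus two π bonds. Steric number 2, so sp.

C1 sp2, C2 sp, C3 sp2, C4 sp2, C5 sp2, C6 sp3, C7 sp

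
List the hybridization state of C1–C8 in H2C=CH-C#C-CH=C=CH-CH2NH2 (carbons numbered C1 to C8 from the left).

C1 sp2, C2 sp2, C3 sp, C4 sp, C5 sp2, C6 sp, C7 sp2, C8 sp3

C1 is sp2: 3 σ bonds, plus one π bond, 3 electron-density regions.
C2 — 3 σ bonds, plus one π bond. Steric number 3, so sp2.
C3 (2 σ bonds, plus two π bonds) has steric number 2: sp.
C4 has 2 σ bonds, plus two π bonds: steric number 2 → sp.
C5 — 3 σ bonds, plus one π bond. Steric number 3, so sp2.
C6: 2 σ bonds, plus two π bonds; 2 regions of electron density → sp.
C7 — 3 σ bonds, plus one π bond. Steric number 3, so sp2.
C8 — 4 σ bonds. Steric number 4, so sp3.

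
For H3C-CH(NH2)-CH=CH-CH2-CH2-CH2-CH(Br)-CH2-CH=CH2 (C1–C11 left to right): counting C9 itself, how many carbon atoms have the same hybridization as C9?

C9 is sp3 (only σ bonds).
C1: sp3 ✓
C2: sp3 ✓
C3: sp2
C4: sp2
C5: sp3 ✓
C6: sp3 ✓
C7: sp3 ✓
C8: sp3 ✓
C9: sp3 ✓
C10: sp2
C11: sp2
7 carbons are sp3.

7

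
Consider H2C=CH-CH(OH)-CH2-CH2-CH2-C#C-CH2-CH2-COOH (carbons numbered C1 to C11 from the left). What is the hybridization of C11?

C11 (3 σ bonds, plus one π bond) has steric number 3: sp2.

sp2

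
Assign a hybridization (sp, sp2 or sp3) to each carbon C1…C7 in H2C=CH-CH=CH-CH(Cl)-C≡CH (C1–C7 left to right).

C1: 3 σ bonds, plus one π bond — 3 electron domains, sp2.
C2 carries 3 σ bonds, plus one π bond, giving a steric number of 3, so it is sp2.
C3 carries 3 σ bonds, plus one π bond, giving a steric number of 3, so it is sp2.
C4: 3 σ bonds, plus one π bond; 3 regions of electron density → sp2.
C5: 4 σ bonds; 4 regions of electron density → sp3.
C6: 2 σ bonds, plus two π bonds; 2 regions of electron density → sp.
C7: 2 σ bonds, plus two π bonds; 2 regions of electron density → sp.

C1 sp2, C2 sp2, C3 sp2, C4 sp2, C5 sp3, C6 sp, C7 sp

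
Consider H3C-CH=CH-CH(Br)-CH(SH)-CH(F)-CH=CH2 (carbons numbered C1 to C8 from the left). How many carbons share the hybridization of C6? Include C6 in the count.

4

C6 is sp3 (only σ bonds).
C1: sp3 ✓
C2: sp2
C3: sp2
C4: sp3 ✓
C5: sp3 ✓
C6: sp3 ✓
C7: sp2
C8: sp2
4 carbons are sp3.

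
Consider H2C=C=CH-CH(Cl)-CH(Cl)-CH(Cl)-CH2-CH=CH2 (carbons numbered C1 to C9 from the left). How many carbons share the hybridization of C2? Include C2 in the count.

1

C2 is sp (two π bonds).
C1: sp2
C2: sp ✓
C3: sp2
C4: sp3
C5: sp3
C6: sp3
C7: sp3
C8: sp2
C9: sp2
1 carbon is sp.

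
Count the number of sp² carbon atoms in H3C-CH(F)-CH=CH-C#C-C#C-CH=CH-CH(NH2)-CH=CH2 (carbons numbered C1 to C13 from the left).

C1: sp3
C2: sp3
C3: sp2 ✓
C4: sp2 ✓
C5: sp
C6: sp
C7: sp
C8: sp
C9: sp2 ✓
C10: sp2 ✓
C11: sp3
C12: sp2 ✓
C13: sp2 ✓
C3, C4, C9, C10, C12, C13 → 6 sp2 carbons.

6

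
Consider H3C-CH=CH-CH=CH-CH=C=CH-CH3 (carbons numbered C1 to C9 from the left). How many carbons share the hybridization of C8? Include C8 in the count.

C8 is sp2 (one π bond).
C1: sp3
C2: sp2 ✓
C3: sp2 ✓
C4: sp2 ✓
C5: sp2 ✓
C6: sp2 ✓
C7: sp
C8: sp2 ✓
C9: sp3
6 carbons are sp2.

6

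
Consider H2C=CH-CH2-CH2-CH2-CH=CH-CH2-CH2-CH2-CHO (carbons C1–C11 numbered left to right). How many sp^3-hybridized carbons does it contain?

C1: sp2
C2: sp2
C3: sp3 ✓
C4: sp3 ✓
C5: sp3 ✓
C6: sp2
C7: sp2
C8: sp3 ✓
C9: sp3 ✓
C10: sp3 ✓
C11: sp2
C3, C4, C5, C8, C9, C10 → 6 sp3 carbons.

6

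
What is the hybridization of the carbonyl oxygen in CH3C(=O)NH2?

sp2

The carbonyl oxygen: 1 σ bond and 2 lone pairs, plus one π bond; 3 regions of electron density → sp2.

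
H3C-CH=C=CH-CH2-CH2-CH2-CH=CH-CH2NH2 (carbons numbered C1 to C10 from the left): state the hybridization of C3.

sp

C3 (2 σ bonds, plus two π bonds) has steric number 2: sp.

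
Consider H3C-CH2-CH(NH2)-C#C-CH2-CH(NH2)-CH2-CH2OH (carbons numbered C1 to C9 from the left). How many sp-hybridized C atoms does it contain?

2

C1: sp3
C2: sp3
C3: sp3
C4: sp ✓
C5: sp ✓
C6: sp3
C7: sp3
C8: sp3
C9: sp3
C4, C5 → 2 sp carbons.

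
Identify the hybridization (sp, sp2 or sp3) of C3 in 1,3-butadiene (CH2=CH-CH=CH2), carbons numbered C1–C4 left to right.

C3 has 3 σ bonds, plus one π bond: steric number 3 → sp2.

sp^2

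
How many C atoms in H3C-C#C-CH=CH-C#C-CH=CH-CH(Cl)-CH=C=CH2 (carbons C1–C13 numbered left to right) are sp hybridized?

5

C1: sp3
C2: sp ✓
C3: sp ✓
C4: sp2
C5: sp2
C6: sp ✓
C7: sp ✓
C8: sp2
C9: sp2
C10: sp3
C11: sp2
C12: sp ✓
C13: sp2
C2, C3, C6, C7, C12 → 5 sp carbons.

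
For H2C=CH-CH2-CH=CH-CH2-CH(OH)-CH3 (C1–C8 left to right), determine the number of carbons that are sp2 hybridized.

4

C1: sp2 ✓
C2: sp2 ✓
C3: sp3
C4: sp2 ✓
C5: sp2 ✓
C6: sp3
C7: sp3
C8: sp3
C1, C2, C4, C5 → 4 sp2 carbons.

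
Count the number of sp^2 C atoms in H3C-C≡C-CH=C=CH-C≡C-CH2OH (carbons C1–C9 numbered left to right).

C1: sp3
C2: sp
C3: sp
C4: sp2 ✓
C5: sp
C6: sp2 ✓
C7: sp
C8: sp
C9: sp3
C4, C6 → 2 sp2 carbons.

2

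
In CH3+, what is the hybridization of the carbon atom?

sp^2

Three σ bonds to H, empty p orbital → sp2, trigonal planar.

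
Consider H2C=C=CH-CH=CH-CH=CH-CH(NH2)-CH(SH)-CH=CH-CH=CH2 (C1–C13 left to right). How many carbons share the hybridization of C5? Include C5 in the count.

C5 is sp2 (one π bond).
C1: sp2 ✓
C2: sp
C3: sp2 ✓
C4: sp2 ✓
C5: sp2 ✓
C6: sp2 ✓
C7: sp2 ✓
C8: sp3
C9: sp3
C10: sp2 ✓
C11: sp2 ✓
C12: sp2 ✓
C13: sp2 ✓
10 carbons are sp2.

10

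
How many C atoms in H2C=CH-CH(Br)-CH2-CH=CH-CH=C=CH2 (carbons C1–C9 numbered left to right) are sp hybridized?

C1: sp2
C2: sp2
C3: sp3
C4: sp3
C5: sp2
C6: sp2
C7: sp2
C8: sp ✓
C9: sp2
C8 → 1 sp carbon.

1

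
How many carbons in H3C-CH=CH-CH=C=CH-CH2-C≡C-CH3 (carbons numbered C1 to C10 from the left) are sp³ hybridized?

3

C1: sp3 ✓
C2: sp2
C3: sp2
C4: sp2
C5: sp
C6: sp2
C7: sp3 ✓
C8: sp
C9: sp
C10: sp3 ✓
C1, C7, C10 → 3 sp3 carbons.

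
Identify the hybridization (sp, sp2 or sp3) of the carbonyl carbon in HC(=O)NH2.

The carbonyl carbon is sp2: 3 σ bonds, plus one π bond, 3 electron-density regions.

sp2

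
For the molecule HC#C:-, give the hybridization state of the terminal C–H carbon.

sp

The terminal C–H carbon has 2 σ bonds, plus two π bonds: steric number 2 → sp.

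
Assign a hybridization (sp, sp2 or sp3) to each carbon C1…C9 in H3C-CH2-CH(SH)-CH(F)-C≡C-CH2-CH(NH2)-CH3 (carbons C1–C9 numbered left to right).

C1 has 4 σ bonds: steric number 4 → sp3.
C2 — 4 σ bonds. Steric number 4, so sp3.
C3 has 4 σ bonds: steric number 4 → sp3.
C4 has 4 σ bonds: steric number 4 → sp3.
C5: 2 σ bonds, plus two π bonds — 2 electron domains, sp.
C6 has 2 σ bonds, plus two π bonds: steric number 2 → sp.
C7 carries 4 σ bonds, giving a steric number of 4, so it is sp3.
C8 — 4 σ bonds. Steric number 4, so sp3.
C9 (4 σ bonds) has steric number 4: sp3.

C1 sp3, C2 sp3, C3 sp3, C4 sp3, C5 sp, C6 sp, C7 sp3, C8 sp3, C9 sp3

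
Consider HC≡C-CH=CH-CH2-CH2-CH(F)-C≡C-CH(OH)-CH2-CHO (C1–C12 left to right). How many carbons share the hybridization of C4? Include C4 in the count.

C4 is sp2 (one π bond).
C1: sp
C2: sp
C3: sp2 ✓
C4: sp2 ✓
C5: sp3
C6: sp3
C7: sp3
C8: sp
C9: sp
C10: sp3
C11: sp3
C12: sp2 ✓
3 carbons are sp2.

3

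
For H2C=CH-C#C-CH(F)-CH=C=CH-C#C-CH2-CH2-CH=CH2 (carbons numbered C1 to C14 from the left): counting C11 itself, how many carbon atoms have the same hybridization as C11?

C11 is sp3 (only σ bonds).
C1: sp2
C2: sp2
C3: sp
C4: sp
C5: sp3 ✓
C6: sp2
C7: sp
C8: sp2
C9: sp
C10: sp
C11: sp3 ✓
C12: sp3 ✓
C13: sp2
C14: sp2
3 carbons are sp3.

3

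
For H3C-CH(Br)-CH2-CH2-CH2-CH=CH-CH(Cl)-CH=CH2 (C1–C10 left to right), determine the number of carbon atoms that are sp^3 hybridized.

6

C1: sp3 ✓
C2: sp3 ✓
C3: sp3 ✓
C4: sp3 ✓
C5: sp3 ✓
C6: sp2
C7: sp2
C8: sp3 ✓
C9: sp2
C10: sp2
C1, C2, C3, C4, C5, C8 → 6 sp3 carbons.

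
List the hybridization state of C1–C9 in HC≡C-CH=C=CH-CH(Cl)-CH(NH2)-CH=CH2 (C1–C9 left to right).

C1 (2 σ bonds, plus two π bonds) has steric number 2: sp.
C2 — 2 σ bonds, plus two π bonds. Steric number 2, so sp.
C3: 3 σ bonds, plus one π bond; 3 regions of electron density → sp2.
C4: 2 σ bonds, plus two π bonds — 2 electron domains, sp.
C5 carries 3 σ bonds, plus one π bond, giving a steric number of 3, so it is sp2.
C6 is sp3: 4 σ bonds, 4 electron-density regions.
C7 (4 σ bonds) has steric number 4: sp3.
C8 carries 3 σ bonds, plus one π bond, giving a steric number of 3, so it is sp2.
C9 (3 σ bonds, plus one π bond) has steric number 3: sp2.

C1 sp, C2 sp, C3 sp2, C4 sp, C5 sp2, C6 sp3, C7 sp3, C8 sp2, C9 sp2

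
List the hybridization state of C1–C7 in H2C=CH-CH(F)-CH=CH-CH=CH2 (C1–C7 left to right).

C1 sp2, C2 sp2, C3 sp3, C4 sp2, C5 sp2, C6 sp2, C7 sp2

C1: 3 σ bonds, plus one π bond — 3 electron domains, sp2.
C2 carries 3 σ bonds, plus one π bond, giving a steric number of 3, so it is sp2.
C3: 4 σ bonds — 4 electron domains, sp3.
C4: 3 σ bonds, plus one π bond — 3 electron domains, sp2.
C5 — 3 σ bonds, plus one π bond. Steric number 3, so sp2.
C6: 3 σ bonds, plus one π bond — 3 electron domains, sp2.
C7 — 3 σ bonds, plus one π bond. Steric number 3, so sp2.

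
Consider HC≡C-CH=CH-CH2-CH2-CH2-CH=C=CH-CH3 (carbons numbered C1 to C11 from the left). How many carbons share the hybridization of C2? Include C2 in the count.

C2 is sp (two π bonds).
C1: sp ✓
C2: sp ✓
C3: sp2
C4: sp2
C5: sp3
C6: sp3
C7: sp3
C8: sp2
C9: sp ✓
C10: sp2
C11: sp3
3 carbons are sp.

3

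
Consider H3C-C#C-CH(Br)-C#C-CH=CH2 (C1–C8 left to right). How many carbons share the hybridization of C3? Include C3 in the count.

C3 is sp (two π bonds).
C1: sp3
C2: sp ✓
C3: sp ✓
C4: sp3
C5: sp ✓
C6: sp ✓
C7: sp2
C8: sp2
4 carbons are sp.

4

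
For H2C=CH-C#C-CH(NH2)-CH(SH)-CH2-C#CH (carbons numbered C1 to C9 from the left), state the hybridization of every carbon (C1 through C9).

C1 sp2, C2 sp2, C3 sp, C4 sp, C5 sp3, C6 sp3, C7 sp3, C8 sp, C9 sp

C1 is sp2: 3 σ bonds, plus one π bond, 3 electron-density regions.
C2 — 3 σ bonds, plus one π bond. Steric number 3, so sp2.
C3 — 2 σ bonds, plus two π bonds. Steric number 2, so sp.
C4: 2 σ bonds, plus two π bonds — 2 electron domains, sp.
C5 has 4 σ bonds: steric number 4 → sp3.
C6 — 4 σ bonds. Steric number 4, so sp3.
C7 has 4 σ bonds: steric number 4 → sp3.
C8 is sp: 2 σ bonds, plus two π bonds, 2 electron-density regions.
C9 has 2 σ bonds, plus two π bonds: steric number 2 → sp.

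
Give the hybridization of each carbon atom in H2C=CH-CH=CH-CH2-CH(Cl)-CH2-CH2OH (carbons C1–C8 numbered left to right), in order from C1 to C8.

C1 sp2, C2 sp2, C3 sp2, C4 sp2, C5 sp3, C6 sp3, C7 sp3, C8 sp3

C1: 3 σ bonds, plus one π bond; 3 regions of electron density → sp2.
C2 — 3 σ bonds, plus one π bond. Steric number 3, so sp2.
C3 (3 σ bonds, plus one π bond) has steric number 3: sp2.
C4 — 3 σ bonds, plus one π bond. Steric number 3, so sp2.
C5 (4 σ bonds) has steric number 4: sp3.
C6: 4 σ bonds — 4 electron domains, sp3.
C7 (4 σ bonds) has steric number 4: sp3.
C8 is sp3: 4 σ bonds, 4 electron-density regions.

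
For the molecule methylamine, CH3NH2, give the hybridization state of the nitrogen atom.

Three σ bonds + one lone pair = steric number 4 → sp3.

sp³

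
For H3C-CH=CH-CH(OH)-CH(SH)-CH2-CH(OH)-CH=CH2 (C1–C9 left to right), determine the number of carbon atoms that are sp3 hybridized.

5

C1: sp3 ✓
C2: sp2
C3: sp2
C4: sp3 ✓
C5: sp3 ✓
C6: sp3 ✓
C7: sp3 ✓
C8: sp2
C9: sp2
C1, C4, C5, C6, C7 → 5 sp3 carbons.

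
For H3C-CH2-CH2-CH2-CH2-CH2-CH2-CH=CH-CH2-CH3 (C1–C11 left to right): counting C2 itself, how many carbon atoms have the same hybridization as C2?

9

C2 is sp3 (only σ bonds).
C1: sp3 ✓
C2: sp3 ✓
C3: sp3 ✓
C4: sp3 ✓
C5: sp3 ✓
C6: sp3 ✓
C7: sp3 ✓
C8: sp2
C9: sp2
C10: sp3 ✓
C11: sp3 ✓
9 carbons are sp3.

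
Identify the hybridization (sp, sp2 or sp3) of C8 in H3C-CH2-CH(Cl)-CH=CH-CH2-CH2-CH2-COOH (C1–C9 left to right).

sp^3

C8 (4 σ bonds) has steric number 4: sp3.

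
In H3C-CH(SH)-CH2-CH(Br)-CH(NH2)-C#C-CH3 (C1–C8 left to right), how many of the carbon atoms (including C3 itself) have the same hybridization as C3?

6

C3 is sp3 (only σ bonds).
C1: sp3 ✓
C2: sp3 ✓
C3: sp3 ✓
C4: sp3 ✓
C5: sp3 ✓
C6: sp
C7: sp
C8: sp3 ✓
6 carbons are sp3.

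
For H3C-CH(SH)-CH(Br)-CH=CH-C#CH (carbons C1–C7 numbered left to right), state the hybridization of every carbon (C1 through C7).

C1 sp3, C2 sp3, C3 sp3, C4 sp2, C5 sp2, C6 sp, C7 sp

C1 (4 σ bonds) has steric number 4: sp3.
C2 — 4 σ bonds. Steric number 4, so sp3.
C3 (4 σ bonds) has steric number 4: sp3.
C4 (3 σ bonds, plus one π bond) has steric number 3: sp2.
C5 — 3 σ bonds, plus one π bond. Steric number 3, so sp2.
C6 — 2 σ bonds, plus two π bonds. Steric number 2, so sp.
C7 — 2 σ bonds, plus two π bonds. Steric number 2, so sp.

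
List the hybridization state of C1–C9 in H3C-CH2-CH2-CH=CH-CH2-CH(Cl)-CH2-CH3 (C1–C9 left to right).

C1 carries 4 σ bonds, giving a steric number of 4, so it is sp3.
C2: 4 σ bonds — 4 electron domains, sp3.
C3 (4 σ bonds) has steric number 4: sp3.
C4 is sp2: 3 σ bonds, plus one π bond, 3 electron-density regions.
C5: 3 σ bonds, plus one π bond; 3 regions of electron density → sp2.
C6 carries 4 σ bonds, giving a steric number of 4, so it is sp3.
C7 carries 4 σ bonds, giving a steric number of 4, so it is sp3.
C8 (4 σ bonds) has steric number 4: sp3.
C9 — 4 σ bonds. Steric number 4, so sp3.

C1 sp3, C2 sp3, C3 sp3, C4 sp2, C5 sp2, C6 sp3, C7 sp3, C8 sp3, C9 sp3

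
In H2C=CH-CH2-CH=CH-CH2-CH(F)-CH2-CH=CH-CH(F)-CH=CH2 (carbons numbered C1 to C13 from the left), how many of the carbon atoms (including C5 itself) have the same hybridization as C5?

C5 is sp2 (one π bond).
C1: sp2 ✓
C2: sp2 ✓
C3: sp3
C4: sp2 ✓
C5: sp2 ✓
C6: sp3
C7: sp3
C8: sp3
C9: sp2 ✓
C10: sp2 ✓
C11: sp3
C12: sp2 ✓
C13: sp2 ✓
8 carbons are sp2.

8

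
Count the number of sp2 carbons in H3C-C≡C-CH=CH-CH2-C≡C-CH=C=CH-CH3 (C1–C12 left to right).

C1: sp3
C2: sp
C3: sp
C4: sp2 ✓
C5: sp2 ✓
C6: sp3
C7: sp
C8: sp
C9: sp2 ✓
C10: sp
C11: sp2 ✓
C12: sp3
C4, C5, C9, C11 → 4 sp2 carbons.

4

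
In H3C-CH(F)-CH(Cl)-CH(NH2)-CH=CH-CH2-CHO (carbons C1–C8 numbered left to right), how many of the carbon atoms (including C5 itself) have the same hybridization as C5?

3

C5 is sp2 (one π bond).
C1: sp3
C2: sp3
C3: sp3
C4: sp3
C5: sp2 ✓
C6: sp2 ✓
C7: sp3
C8: sp2 ✓
3 carbons are sp2.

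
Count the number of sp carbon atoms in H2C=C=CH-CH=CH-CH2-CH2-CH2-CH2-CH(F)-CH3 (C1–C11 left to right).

C1: sp2
C2: sp ✓
C3: sp2
C4: sp2
C5: sp2
C6: sp3
C7: sp3
C8: sp3
C9: sp3
C10: sp3
C11: sp3
C2 → 1 sp carbon.

1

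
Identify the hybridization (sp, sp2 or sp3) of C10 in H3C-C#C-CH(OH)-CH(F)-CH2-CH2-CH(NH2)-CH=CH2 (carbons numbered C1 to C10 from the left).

sp²

C10 (3 σ bonds, plus one π bond) has steric number 3: sp2.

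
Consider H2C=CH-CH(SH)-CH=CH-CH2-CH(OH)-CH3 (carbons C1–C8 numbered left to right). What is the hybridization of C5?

sp^2

C5 carries 3 σ bonds, plus one π bond, giving a steric number of 3, so it is sp2.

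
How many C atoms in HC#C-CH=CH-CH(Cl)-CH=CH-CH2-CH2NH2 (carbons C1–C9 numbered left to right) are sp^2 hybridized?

C1: sp
C2: sp
C3: sp2 ✓
C4: sp2 ✓
C5: sp3
C6: sp2 ✓
C7: sp2 ✓
C8: sp3
C9: sp3
C3, C4, C6, C7 → 4 sp2 carbons.

4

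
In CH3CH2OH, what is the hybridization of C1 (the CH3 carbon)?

C1 (the CH3 carbon) has 4 σ bonds: steric number 4 → sp3.

sp³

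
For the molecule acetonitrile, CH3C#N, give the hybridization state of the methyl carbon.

sp³

The methyl carbon carries 4 σ bonds, giving a steric number of 4, so it is sp3.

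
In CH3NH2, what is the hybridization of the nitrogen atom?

sp3

Three σ bonds + one lone pair = steric number 4 → sp3.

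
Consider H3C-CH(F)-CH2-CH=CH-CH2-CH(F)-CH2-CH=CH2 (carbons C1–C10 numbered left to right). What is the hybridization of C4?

sp²

C4: 3 σ bonds, plus one π bond — 3 electron domains, sp2.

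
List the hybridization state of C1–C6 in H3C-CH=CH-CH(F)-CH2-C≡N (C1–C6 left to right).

C1 sp3, C2 sp2, C3 sp2, C4 sp3, C5 sp3, C6 sp

C1 — 4 σ bonds. Steric number 4, so sp3.
C2 is sp2: 3 σ bonds, plus one π bond, 3 electron-density regions.
C3: 3 σ bonds, plus one π bond — 3 electron domains, sp2.
C4 has 4 σ bonds: steric number 4 → sp3.
C5: 4 σ bonds — 4 electron domains, sp3.
C6: 2 σ bonds, plus two π bonds; 2 regions of electron density → sp.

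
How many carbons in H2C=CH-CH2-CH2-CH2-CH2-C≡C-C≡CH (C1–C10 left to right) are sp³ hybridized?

4

C1: sp2
C2: sp2
C3: sp3 ✓
C4: sp3 ✓
C5: sp3 ✓
C6: sp3 ✓
C7: sp
C8: sp
C9: sp
C10: sp
C3, C4, C5, C6 → 4 sp3 carbons.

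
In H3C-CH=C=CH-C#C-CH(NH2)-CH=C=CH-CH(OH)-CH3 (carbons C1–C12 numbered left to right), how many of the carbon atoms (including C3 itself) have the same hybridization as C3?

4

C3 is sp (two π bonds).
C1: sp3
C2: sp2
C3: sp ✓
C4: sp2
C5: sp ✓
C6: sp ✓
C7: sp3
C8: sp2
C9: sp ✓
C10: sp2
C11: sp3
C12: sp3
4 carbons are sp.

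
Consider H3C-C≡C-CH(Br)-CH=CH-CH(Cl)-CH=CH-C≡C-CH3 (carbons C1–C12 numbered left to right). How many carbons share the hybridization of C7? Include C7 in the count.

C7 is sp3 (only σ bonds).
C1: sp3 ✓
C2: sp
C3: sp
C4: sp3 ✓
C5: sp2
C6: sp2
C7: sp3 ✓
C8: sp2
C9: sp2
C10: sp
C11: sp
C12: sp3 ✓
4 carbons are sp3.

4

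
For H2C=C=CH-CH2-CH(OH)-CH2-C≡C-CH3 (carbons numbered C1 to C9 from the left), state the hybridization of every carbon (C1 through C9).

C1 sp2, C2 sp, C3 sp2, C4 sp3, C5 sp3, C6 sp3, C7 sp, C8 sp, C9 sp3

C1 — 3 σ bonds, plus one π bond. Steric number 3, so sp2.
C2: 2 σ bonds, plus two π bonds; 2 regions of electron density → sp.
C3 — 3 σ bonds, plus one π bond. Steric number 3, so sp2.
C4: 4 σ bonds; 4 regions of electron density → sp3.
C5 has 4 σ bonds: steric number 4 → sp3.
C6 has 4 σ bonds: steric number 4 → sp3.
C7 has 2 σ bonds, plus two π bonds: steric number 2 → sp.
C8 has 2 σ bonds, plus two π bonds: steric number 2 → sp.
C9: 4 σ bonds; 4 regions of electron density → sp3.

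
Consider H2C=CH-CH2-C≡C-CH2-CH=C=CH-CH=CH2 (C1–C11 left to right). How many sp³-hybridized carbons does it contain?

C1: sp2
C2: sp2
C3: sp3 ✓
C4: sp
C5: sp
C6: sp3 ✓
C7: sp2
C8: sp
C9: sp2
C10: sp2
C11: sp2
C3, C6 → 2 sp3 carbons.

2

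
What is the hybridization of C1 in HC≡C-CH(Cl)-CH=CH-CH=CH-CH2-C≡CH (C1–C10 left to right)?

sp

C1: 2 σ bonds, plus two π bonds; 2 regions of electron density → sp.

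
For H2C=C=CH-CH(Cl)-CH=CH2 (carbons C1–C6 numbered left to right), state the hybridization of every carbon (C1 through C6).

C1 (3 σ bonds, plus one π bond) has steric number 3: sp2.
C2: 2 σ bonds, plus two π bonds — 2 electron domains, sp.
C3 is sp2: 3 σ bonds, plus one π bond, 3 electron-density regions.
C4 (4 σ bonds) has steric number 4: sp3.
C5: 3 σ bonds, plus one π bond — 3 electron domains, sp2.
C6 has 3 σ bonds, plus one π bond: steric number 3 → sp2.

C1 sp2, C2 sp, C3 sp2, C4 sp3, C5 sp2, C6 sp2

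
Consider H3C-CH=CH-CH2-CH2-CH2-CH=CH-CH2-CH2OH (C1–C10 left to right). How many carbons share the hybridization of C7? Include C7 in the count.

C7 is sp2 (one π bond).
C1: sp3
C2: sp2 ✓
C3: sp2 ✓
C4: sp3
C5: sp3
C6: sp3
C7: sp2 ✓
C8: sp2 ✓
C9: sp3
C10: sp3
4 carbons are sp2.

4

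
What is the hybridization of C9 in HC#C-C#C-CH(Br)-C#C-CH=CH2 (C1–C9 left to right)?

sp2

C9 has 3 σ bonds, plus one π bond: steric number 3 → sp2.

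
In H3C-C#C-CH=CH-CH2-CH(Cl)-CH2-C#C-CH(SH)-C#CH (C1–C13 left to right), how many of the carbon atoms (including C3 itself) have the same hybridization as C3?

6

C3 is sp (two π bonds).
C1: sp3
C2: sp ✓
C3: sp ✓
C4: sp2
C5: sp2
C6: sp3
C7: sp3
C8: sp3
C9: sp ✓
C10: sp ✓
C11: sp3
C12: sp ✓
C13: sp ✓
6 carbons are sp.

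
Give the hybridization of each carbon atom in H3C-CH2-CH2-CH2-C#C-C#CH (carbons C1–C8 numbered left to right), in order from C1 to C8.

C1 sp3, C2 sp3, C3 sp3, C4 sp3, C5 sp, C6 sp, C7 sp, C8 sp

C1 is sp3: 4 σ bonds, 4 electron-density regions.
C2 carries 4 σ bonds, giving a steric number of 4, so it is sp3.
C3: 4 σ bonds — 4 electron domains, sp3.
C4 has 4 σ bonds: steric number 4 → sp3.
C5 (2 σ bonds, plus two π bonds) has steric number 2: sp.
C6: 2 σ bonds, plus two π bonds; 2 regions of electron density → sp.
C7: 2 σ bonds, plus two π bonds; 2 regions of electron density → sp.
C8 has 2 σ bonds, plus two π bonds: steric number 2 → sp.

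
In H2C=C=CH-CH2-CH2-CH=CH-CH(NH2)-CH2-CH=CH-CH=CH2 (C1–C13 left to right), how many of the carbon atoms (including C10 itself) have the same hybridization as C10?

8

C10 is sp2 (one π bond).
C1: sp2 ✓
C2: sp
C3: sp2 ✓
C4: sp3
C5: sp3
C6: sp2 ✓
C7: sp2 ✓
C8: sp3
C9: sp3
C10: sp2 ✓
C11: sp2 ✓
C12: sp2 ✓
C13: sp2 ✓
8 carbons are sp2.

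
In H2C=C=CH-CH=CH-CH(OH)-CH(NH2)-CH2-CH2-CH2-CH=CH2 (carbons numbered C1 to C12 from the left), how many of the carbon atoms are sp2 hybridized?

C1: sp2 ✓
C2: sp
C3: sp2 ✓
C4: sp2 ✓
C5: sp2 ✓
C6: sp3
C7: sp3
C8: sp3
C9: sp3
C10: sp3
C11: sp2 ✓
C12: sp2 ✓
C1, C3, C4, C5, C11, C12 → 6 sp2 carbons.

6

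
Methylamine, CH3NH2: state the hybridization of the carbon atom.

The carbon atom: 4 σ bonds; 4 regions of electron density → sp3.

sp³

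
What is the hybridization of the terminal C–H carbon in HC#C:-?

The terminal C–H carbon: 2 σ bonds, plus two π bonds; 2 regions of electron density → sp.

sp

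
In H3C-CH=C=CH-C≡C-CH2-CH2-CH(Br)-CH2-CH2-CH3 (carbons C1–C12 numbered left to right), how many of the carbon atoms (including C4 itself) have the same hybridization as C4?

2

C4 is sp2 (one π bond).
C1: sp3
C2: sp2 ✓
C3: sp
C4: sp2 ✓
C5: sp
C6: sp
C7: sp3
C8: sp3
C9: sp3
C10: sp3
C11: sp3
C12: sp3
2 carbons are sp2.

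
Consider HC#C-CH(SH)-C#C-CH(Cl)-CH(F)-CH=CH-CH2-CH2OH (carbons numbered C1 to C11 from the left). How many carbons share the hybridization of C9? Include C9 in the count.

2

C9 is sp2 (one π bond).
C1: sp
C2: sp
C3: sp3
C4: sp
C5: sp
C6: sp3
C7: sp3
C8: sp2 ✓
C9: sp2 ✓
C10: sp3
C11: sp3
2 carbons are sp2.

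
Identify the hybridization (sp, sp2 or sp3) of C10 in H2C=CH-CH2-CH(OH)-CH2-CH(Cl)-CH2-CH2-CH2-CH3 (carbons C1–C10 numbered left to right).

sp³

C10 (4 σ bonds) has steric number 4: sp3.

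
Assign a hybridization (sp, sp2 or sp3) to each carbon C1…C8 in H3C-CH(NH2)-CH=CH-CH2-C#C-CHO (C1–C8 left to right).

C1: 4 σ bonds; 4 regions of electron density → sp3.
C2 has 4 σ bonds: steric number 4 → sp3.
C3: 3 σ bonds, plus one π bond; 3 regions of electron density → sp2.
C4 carries 3 σ bonds, plus one π bond, giving a steric number of 3, so it is sp2.
C5: 4 σ bonds — 4 electron domains, sp3.
C6 — 2 σ bonds, plus two π bonds. Steric number 2, so sp.
C7: 2 σ bonds, plus two π bonds; 2 regions of electron density → sp.
C8 — 3 σ bonds, plus one π bond. Steric number 3, so sp2.

C1 sp3, C2 sp3, C3 sp2, C4 sp2, C5 sp3, C6 sp, C7 sp, C8 sp2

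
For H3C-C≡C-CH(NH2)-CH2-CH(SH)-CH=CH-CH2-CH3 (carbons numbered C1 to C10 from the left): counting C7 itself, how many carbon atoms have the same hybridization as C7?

C7 is sp2 (one π bond).
C1: sp3
C2: sp
C3: sp
C4: sp3
C5: sp3
C6: sp3
C7: sp2 ✓
C8: sp2 ✓
C9: sp3
C10: sp3
2 carbons are sp2.

2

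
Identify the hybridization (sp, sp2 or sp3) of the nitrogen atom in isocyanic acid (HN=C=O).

sp2

The nitrogen atom: 2 σ bonds and 1 lone pair, plus one π bond — 3 electron domains, sp2.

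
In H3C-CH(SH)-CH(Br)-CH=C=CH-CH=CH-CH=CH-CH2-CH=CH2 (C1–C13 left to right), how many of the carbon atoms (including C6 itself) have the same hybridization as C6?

C6 is sp2 (one π bond).
C1: sp3
C2: sp3
C3: sp3
C4: sp2 ✓
C5: sp
C6: sp2 ✓
C7: sp2 ✓
C8: sp2 ✓
C9: sp2 ✓
C10: sp2 ✓
C11: sp3
C12: sp2 ✓
C13: sp2 ✓
8 carbons are sp2.

8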